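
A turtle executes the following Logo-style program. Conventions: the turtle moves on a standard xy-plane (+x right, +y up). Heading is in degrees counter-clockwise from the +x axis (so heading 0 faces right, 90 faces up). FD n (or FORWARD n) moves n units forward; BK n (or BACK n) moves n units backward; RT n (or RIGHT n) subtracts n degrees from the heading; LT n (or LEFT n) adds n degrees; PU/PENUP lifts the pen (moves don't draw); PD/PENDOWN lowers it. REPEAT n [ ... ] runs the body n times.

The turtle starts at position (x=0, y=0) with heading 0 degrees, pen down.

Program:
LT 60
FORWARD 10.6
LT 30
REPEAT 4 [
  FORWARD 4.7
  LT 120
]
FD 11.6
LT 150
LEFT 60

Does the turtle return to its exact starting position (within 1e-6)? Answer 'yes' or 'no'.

Executing turtle program step by step:
Start: pos=(0,0), heading=0, pen down
LT 60: heading 0 -> 60
FD 10.6: (0,0) -> (5.3,9.18) [heading=60, draw]
LT 30: heading 60 -> 90
REPEAT 4 [
  -- iteration 1/4 --
  FD 4.7: (5.3,9.18) -> (5.3,13.88) [heading=90, draw]
  LT 120: heading 90 -> 210
  -- iteration 2/4 --
  FD 4.7: (5.3,13.88) -> (1.23,11.53) [heading=210, draw]
  LT 120: heading 210 -> 330
  -- iteration 3/4 --
  FD 4.7: (1.23,11.53) -> (5.3,9.18) [heading=330, draw]
  LT 120: heading 330 -> 90
  -- iteration 4/4 --
  FD 4.7: (5.3,9.18) -> (5.3,13.88) [heading=90, draw]
  LT 120: heading 90 -> 210
]
FD 11.6: (5.3,13.88) -> (-4.746,8.08) [heading=210, draw]
LT 150: heading 210 -> 0
LT 60: heading 0 -> 60
Final: pos=(-4.746,8.08), heading=60, 6 segment(s) drawn

Start position: (0, 0)
Final position: (-4.746, 8.08)
Distance = 9.371; >= 1e-6 -> NOT closed

Answer: no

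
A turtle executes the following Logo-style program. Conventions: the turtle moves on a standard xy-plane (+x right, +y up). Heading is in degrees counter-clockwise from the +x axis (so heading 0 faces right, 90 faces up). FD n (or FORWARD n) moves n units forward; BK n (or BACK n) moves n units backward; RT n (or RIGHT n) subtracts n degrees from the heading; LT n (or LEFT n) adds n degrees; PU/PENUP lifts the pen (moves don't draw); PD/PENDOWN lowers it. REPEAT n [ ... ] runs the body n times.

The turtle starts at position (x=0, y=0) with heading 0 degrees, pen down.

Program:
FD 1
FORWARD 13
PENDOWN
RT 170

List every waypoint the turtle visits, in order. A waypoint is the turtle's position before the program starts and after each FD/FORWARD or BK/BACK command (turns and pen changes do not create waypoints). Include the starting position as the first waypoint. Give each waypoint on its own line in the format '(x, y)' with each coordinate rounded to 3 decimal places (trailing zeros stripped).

Executing turtle program step by step:
Start: pos=(0,0), heading=0, pen down
FD 1: (0,0) -> (1,0) [heading=0, draw]
FD 13: (1,0) -> (14,0) [heading=0, draw]
PD: pen down
RT 170: heading 0 -> 190
Final: pos=(14,0), heading=190, 2 segment(s) drawn
Waypoints (3 total):
(0, 0)
(1, 0)
(14, 0)

Answer: (0, 0)
(1, 0)
(14, 0)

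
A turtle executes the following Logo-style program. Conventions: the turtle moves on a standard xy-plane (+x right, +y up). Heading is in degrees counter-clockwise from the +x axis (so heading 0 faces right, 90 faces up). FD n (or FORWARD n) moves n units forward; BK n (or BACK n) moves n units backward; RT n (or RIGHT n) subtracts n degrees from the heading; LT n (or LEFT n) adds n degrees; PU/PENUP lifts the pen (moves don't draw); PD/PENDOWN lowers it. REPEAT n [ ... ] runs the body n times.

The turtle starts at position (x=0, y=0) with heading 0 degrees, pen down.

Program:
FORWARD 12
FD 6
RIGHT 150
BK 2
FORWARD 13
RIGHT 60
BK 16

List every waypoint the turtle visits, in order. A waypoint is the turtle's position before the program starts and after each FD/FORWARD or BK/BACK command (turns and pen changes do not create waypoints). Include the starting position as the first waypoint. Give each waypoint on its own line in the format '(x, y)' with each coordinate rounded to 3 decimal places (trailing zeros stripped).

Answer: (0, 0)
(12, 0)
(18, 0)
(19.732, 1)
(8.474, -5.5)
(22.33, -13.5)

Derivation:
Executing turtle program step by step:
Start: pos=(0,0), heading=0, pen down
FD 12: (0,0) -> (12,0) [heading=0, draw]
FD 6: (12,0) -> (18,0) [heading=0, draw]
RT 150: heading 0 -> 210
BK 2: (18,0) -> (19.732,1) [heading=210, draw]
FD 13: (19.732,1) -> (8.474,-5.5) [heading=210, draw]
RT 60: heading 210 -> 150
BK 16: (8.474,-5.5) -> (22.33,-13.5) [heading=150, draw]
Final: pos=(22.33,-13.5), heading=150, 5 segment(s) drawn
Waypoints (6 total):
(0, 0)
(12, 0)
(18, 0)
(19.732, 1)
(8.474, -5.5)
(22.33, -13.5)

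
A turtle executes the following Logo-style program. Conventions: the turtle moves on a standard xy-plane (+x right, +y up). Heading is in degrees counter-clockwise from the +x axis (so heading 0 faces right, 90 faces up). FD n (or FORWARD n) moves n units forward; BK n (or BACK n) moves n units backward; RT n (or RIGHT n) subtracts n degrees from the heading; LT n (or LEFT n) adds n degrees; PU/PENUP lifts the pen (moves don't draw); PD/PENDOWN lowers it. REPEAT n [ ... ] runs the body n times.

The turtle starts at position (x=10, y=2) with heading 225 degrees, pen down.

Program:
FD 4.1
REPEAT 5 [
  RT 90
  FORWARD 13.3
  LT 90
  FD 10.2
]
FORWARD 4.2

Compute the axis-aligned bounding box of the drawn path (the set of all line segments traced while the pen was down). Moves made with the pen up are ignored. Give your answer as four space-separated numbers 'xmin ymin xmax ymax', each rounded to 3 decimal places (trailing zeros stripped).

Answer: -78.954 -0.899 10 17.274

Derivation:
Executing turtle program step by step:
Start: pos=(10,2), heading=225, pen down
FD 4.1: (10,2) -> (7.101,-0.899) [heading=225, draw]
REPEAT 5 [
  -- iteration 1/5 --
  RT 90: heading 225 -> 135
  FD 13.3: (7.101,-0.899) -> (-2.304,8.505) [heading=135, draw]
  LT 90: heading 135 -> 225
  FD 10.2: (-2.304,8.505) -> (-9.516,1.293) [heading=225, draw]
  -- iteration 2/5 --
  RT 90: heading 225 -> 135
  FD 13.3: (-9.516,1.293) -> (-18.921,10.697) [heading=135, draw]
  LT 90: heading 135 -> 225
  FD 10.2: (-18.921,10.697) -> (-26.133,3.485) [heading=225, draw]
  -- iteration 3/5 --
  RT 90: heading 225 -> 135
  FD 13.3: (-26.133,3.485) -> (-35.538,12.889) [heading=135, draw]
  LT 90: heading 135 -> 225
  FD 10.2: (-35.538,12.889) -> (-42.75,5.677) [heading=225, draw]
  -- iteration 4/5 --
  RT 90: heading 225 -> 135
  FD 13.3: (-42.75,5.677) -> (-52.155,15.081) [heading=135, draw]
  LT 90: heading 135 -> 225
  FD 10.2: (-52.155,15.081) -> (-59.367,7.869) [heading=225, draw]
  -- iteration 5/5 --
  RT 90: heading 225 -> 135
  FD 13.3: (-59.367,7.869) -> (-68.772,17.274) [heading=135, draw]
  LT 90: heading 135 -> 225
  FD 10.2: (-68.772,17.274) -> (-75.984,10.061) [heading=225, draw]
]
FD 4.2: (-75.984,10.061) -> (-78.954,7.091) [heading=225, draw]
Final: pos=(-78.954,7.091), heading=225, 12 segment(s) drawn

Segment endpoints: x in {-78.954, -75.984, -68.772, -59.367, -52.155, -42.75, -35.538, -26.133, -18.921, -9.516, -2.304, 7.101, 10}, y in {-0.899, 1.293, 2, 3.485, 5.677, 7.091, 7.869, 8.505, 10.061, 10.697, 12.889, 15.081, 17.274}
xmin=-78.954, ymin=-0.899, xmax=10, ymax=17.274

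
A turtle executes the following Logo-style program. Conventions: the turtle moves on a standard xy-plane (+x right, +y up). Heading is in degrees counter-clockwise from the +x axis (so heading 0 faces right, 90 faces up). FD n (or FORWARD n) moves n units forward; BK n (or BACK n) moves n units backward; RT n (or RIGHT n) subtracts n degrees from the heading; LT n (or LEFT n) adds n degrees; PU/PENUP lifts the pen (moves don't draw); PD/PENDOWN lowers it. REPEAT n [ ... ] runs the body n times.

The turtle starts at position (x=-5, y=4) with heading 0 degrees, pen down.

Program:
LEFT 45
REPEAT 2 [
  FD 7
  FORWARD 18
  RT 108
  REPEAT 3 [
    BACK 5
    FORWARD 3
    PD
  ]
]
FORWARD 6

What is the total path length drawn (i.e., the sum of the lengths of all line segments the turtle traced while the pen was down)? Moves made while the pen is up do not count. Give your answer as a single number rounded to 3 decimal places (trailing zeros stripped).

Answer: 104

Derivation:
Executing turtle program step by step:
Start: pos=(-5,4), heading=0, pen down
LT 45: heading 0 -> 45
REPEAT 2 [
  -- iteration 1/2 --
  FD 7: (-5,4) -> (-0.05,8.95) [heading=45, draw]
  FD 18: (-0.05,8.95) -> (12.678,21.678) [heading=45, draw]
  RT 108: heading 45 -> 297
  REPEAT 3 [
    -- iteration 1/3 --
    BK 5: (12.678,21.678) -> (10.408,26.133) [heading=297, draw]
    FD 3: (10.408,26.133) -> (11.77,23.46) [heading=297, draw]
    PD: pen down
    -- iteration 2/3 --
    BK 5: (11.77,23.46) -> (9.5,27.915) [heading=297, draw]
    FD 3: (9.5,27.915) -> (10.862,25.242) [heading=297, draw]
    PD: pen down
    -- iteration 3/3 --
    BK 5: (10.862,25.242) -> (8.592,29.697) [heading=297, draw]
    FD 3: (8.592,29.697) -> (9.954,27.024) [heading=297, draw]
    PD: pen down
  ]
  -- iteration 2/2 --
  FD 7: (9.954,27.024) -> (13.132,20.787) [heading=297, draw]
  FD 18: (13.132,20.787) -> (21.303,4.749) [heading=297, draw]
  RT 108: heading 297 -> 189
  REPEAT 3 [
    -- iteration 1/3 --
    BK 5: (21.303,4.749) -> (26.242,5.531) [heading=189, draw]
    FD 3: (26.242,5.531) -> (23.279,5.061) [heading=189, draw]
    PD: pen down
    -- iteration 2/3 --
    BK 5: (23.279,5.061) -> (28.217,5.844) [heading=189, draw]
    FD 3: (28.217,5.844) -> (25.254,5.374) [heading=189, draw]
    PD: pen down
    -- iteration 3/3 --
    BK 5: (25.254,5.374) -> (30.193,6.156) [heading=189, draw]
    FD 3: (30.193,6.156) -> (27.23,5.687) [heading=189, draw]
    PD: pen down
  ]
]
FD 6: (27.23,5.687) -> (21.303,4.749) [heading=189, draw]
Final: pos=(21.303,4.749), heading=189, 17 segment(s) drawn

Segment lengths:
  seg 1: (-5,4) -> (-0.05,8.95), length = 7
  seg 2: (-0.05,8.95) -> (12.678,21.678), length = 18
  seg 3: (12.678,21.678) -> (10.408,26.133), length = 5
  seg 4: (10.408,26.133) -> (11.77,23.46), length = 3
  seg 5: (11.77,23.46) -> (9.5,27.915), length = 5
  seg 6: (9.5,27.915) -> (10.862,25.242), length = 3
  seg 7: (10.862,25.242) -> (8.592,29.697), length = 5
  seg 8: (8.592,29.697) -> (9.954,27.024), length = 3
  seg 9: (9.954,27.024) -> (13.132,20.787), length = 7
  seg 10: (13.132,20.787) -> (21.303,4.749), length = 18
  seg 11: (21.303,4.749) -> (26.242,5.531), length = 5
  seg 12: (26.242,5.531) -> (23.279,5.061), length = 3
  seg 13: (23.279,5.061) -> (28.217,5.844), length = 5
  seg 14: (28.217,5.844) -> (25.254,5.374), length = 3
  seg 15: (25.254,5.374) -> (30.193,6.156), length = 5
  seg 16: (30.193,6.156) -> (27.23,5.687), length = 3
  seg 17: (27.23,5.687) -> (21.303,4.749), length = 6
Total = 104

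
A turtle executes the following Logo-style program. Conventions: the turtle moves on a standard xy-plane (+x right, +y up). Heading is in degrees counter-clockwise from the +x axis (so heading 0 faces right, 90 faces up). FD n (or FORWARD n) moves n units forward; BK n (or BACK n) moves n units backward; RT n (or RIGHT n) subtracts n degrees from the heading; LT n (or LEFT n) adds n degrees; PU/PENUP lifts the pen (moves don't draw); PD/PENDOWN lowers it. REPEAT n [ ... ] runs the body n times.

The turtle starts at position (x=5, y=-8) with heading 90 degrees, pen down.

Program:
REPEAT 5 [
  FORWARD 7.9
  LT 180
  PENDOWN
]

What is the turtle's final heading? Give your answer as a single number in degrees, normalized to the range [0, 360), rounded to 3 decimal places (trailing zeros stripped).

Executing turtle program step by step:
Start: pos=(5,-8), heading=90, pen down
REPEAT 5 [
  -- iteration 1/5 --
  FD 7.9: (5,-8) -> (5,-0.1) [heading=90, draw]
  LT 180: heading 90 -> 270
  PD: pen down
  -- iteration 2/5 --
  FD 7.9: (5,-0.1) -> (5,-8) [heading=270, draw]
  LT 180: heading 270 -> 90
  PD: pen down
  -- iteration 3/5 --
  FD 7.9: (5,-8) -> (5,-0.1) [heading=90, draw]
  LT 180: heading 90 -> 270
  PD: pen down
  -- iteration 4/5 --
  FD 7.9: (5,-0.1) -> (5,-8) [heading=270, draw]
  LT 180: heading 270 -> 90
  PD: pen down
  -- iteration 5/5 --
  FD 7.9: (5,-8) -> (5,-0.1) [heading=90, draw]
  LT 180: heading 90 -> 270
  PD: pen down
]
Final: pos=(5,-0.1), heading=270, 5 segment(s) drawn

Answer: 270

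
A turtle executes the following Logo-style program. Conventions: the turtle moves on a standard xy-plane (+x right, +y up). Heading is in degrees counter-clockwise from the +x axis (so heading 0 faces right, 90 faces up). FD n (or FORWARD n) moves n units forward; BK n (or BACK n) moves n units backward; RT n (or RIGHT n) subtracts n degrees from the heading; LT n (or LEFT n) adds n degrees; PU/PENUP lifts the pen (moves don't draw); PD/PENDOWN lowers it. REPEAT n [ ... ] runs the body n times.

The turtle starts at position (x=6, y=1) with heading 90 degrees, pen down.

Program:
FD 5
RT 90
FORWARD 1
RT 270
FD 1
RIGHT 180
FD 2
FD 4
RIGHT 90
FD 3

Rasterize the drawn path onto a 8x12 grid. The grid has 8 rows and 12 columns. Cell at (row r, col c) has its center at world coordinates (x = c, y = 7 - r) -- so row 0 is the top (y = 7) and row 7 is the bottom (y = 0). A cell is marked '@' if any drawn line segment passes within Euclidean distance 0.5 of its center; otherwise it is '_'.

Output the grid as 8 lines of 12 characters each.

Answer: _______@____
______@@____
______@@____
______@@____
______@@____
______@@____
____@@@@____
____________

Derivation:
Segment 0: (6,1) -> (6,6)
Segment 1: (6,6) -> (7,6)
Segment 2: (7,6) -> (7,7)
Segment 3: (7,7) -> (7,5)
Segment 4: (7,5) -> (7,1)
Segment 5: (7,1) -> (4,1)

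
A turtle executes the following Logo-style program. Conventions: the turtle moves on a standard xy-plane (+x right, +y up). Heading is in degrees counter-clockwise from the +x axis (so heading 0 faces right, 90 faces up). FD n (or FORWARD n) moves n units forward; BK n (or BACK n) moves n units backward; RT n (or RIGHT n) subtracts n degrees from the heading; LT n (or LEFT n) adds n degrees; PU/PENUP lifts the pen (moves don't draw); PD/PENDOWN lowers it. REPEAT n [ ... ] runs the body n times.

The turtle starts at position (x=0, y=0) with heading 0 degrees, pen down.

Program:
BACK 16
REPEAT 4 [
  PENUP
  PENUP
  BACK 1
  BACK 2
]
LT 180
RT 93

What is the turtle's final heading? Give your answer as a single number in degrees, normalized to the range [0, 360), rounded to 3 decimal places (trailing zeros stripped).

Answer: 87

Derivation:
Executing turtle program step by step:
Start: pos=(0,0), heading=0, pen down
BK 16: (0,0) -> (-16,0) [heading=0, draw]
REPEAT 4 [
  -- iteration 1/4 --
  PU: pen up
  PU: pen up
  BK 1: (-16,0) -> (-17,0) [heading=0, move]
  BK 2: (-17,0) -> (-19,0) [heading=0, move]
  -- iteration 2/4 --
  PU: pen up
  PU: pen up
  BK 1: (-19,0) -> (-20,0) [heading=0, move]
  BK 2: (-20,0) -> (-22,0) [heading=0, move]
  -- iteration 3/4 --
  PU: pen up
  PU: pen up
  BK 1: (-22,0) -> (-23,0) [heading=0, move]
  BK 2: (-23,0) -> (-25,0) [heading=0, move]
  -- iteration 4/4 --
  PU: pen up
  PU: pen up
  BK 1: (-25,0) -> (-26,0) [heading=0, move]
  BK 2: (-26,0) -> (-28,0) [heading=0, move]
]
LT 180: heading 0 -> 180
RT 93: heading 180 -> 87
Final: pos=(-28,0), heading=87, 1 segment(s) drawn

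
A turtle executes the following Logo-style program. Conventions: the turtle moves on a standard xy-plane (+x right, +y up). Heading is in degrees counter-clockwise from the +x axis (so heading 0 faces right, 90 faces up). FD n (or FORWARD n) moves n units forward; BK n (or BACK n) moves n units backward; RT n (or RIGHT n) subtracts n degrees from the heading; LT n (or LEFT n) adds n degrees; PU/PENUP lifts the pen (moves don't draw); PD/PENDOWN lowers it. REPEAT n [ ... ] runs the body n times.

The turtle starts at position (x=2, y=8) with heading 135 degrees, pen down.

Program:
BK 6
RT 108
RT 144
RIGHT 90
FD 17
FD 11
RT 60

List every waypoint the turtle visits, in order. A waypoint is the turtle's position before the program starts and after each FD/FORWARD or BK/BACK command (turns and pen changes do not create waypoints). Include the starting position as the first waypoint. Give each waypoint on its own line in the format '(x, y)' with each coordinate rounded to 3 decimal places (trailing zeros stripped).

Answer: (2, 8)
(6.243, 3.757)
(-8.904, 11.475)
(-18.706, 16.469)

Derivation:
Executing turtle program step by step:
Start: pos=(2,8), heading=135, pen down
BK 6: (2,8) -> (6.243,3.757) [heading=135, draw]
RT 108: heading 135 -> 27
RT 144: heading 27 -> 243
RT 90: heading 243 -> 153
FD 17: (6.243,3.757) -> (-8.904,11.475) [heading=153, draw]
FD 11: (-8.904,11.475) -> (-18.706,16.469) [heading=153, draw]
RT 60: heading 153 -> 93
Final: pos=(-18.706,16.469), heading=93, 3 segment(s) drawn
Waypoints (4 total):
(2, 8)
(6.243, 3.757)
(-8.904, 11.475)
(-18.706, 16.469)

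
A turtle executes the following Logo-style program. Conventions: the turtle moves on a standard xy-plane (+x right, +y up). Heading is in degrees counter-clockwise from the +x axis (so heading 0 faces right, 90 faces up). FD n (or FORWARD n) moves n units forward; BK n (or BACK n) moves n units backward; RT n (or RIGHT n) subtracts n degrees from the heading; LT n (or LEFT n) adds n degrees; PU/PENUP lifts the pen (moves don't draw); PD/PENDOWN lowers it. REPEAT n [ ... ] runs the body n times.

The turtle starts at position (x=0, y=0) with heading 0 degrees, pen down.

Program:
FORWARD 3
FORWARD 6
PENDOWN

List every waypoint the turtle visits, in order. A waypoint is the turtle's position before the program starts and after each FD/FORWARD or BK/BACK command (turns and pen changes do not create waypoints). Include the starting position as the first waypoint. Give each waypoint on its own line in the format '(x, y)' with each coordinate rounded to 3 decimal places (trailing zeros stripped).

Executing turtle program step by step:
Start: pos=(0,0), heading=0, pen down
FD 3: (0,0) -> (3,0) [heading=0, draw]
FD 6: (3,0) -> (9,0) [heading=0, draw]
PD: pen down
Final: pos=(9,0), heading=0, 2 segment(s) drawn
Waypoints (3 total):
(0, 0)
(3, 0)
(9, 0)

Answer: (0, 0)
(3, 0)
(9, 0)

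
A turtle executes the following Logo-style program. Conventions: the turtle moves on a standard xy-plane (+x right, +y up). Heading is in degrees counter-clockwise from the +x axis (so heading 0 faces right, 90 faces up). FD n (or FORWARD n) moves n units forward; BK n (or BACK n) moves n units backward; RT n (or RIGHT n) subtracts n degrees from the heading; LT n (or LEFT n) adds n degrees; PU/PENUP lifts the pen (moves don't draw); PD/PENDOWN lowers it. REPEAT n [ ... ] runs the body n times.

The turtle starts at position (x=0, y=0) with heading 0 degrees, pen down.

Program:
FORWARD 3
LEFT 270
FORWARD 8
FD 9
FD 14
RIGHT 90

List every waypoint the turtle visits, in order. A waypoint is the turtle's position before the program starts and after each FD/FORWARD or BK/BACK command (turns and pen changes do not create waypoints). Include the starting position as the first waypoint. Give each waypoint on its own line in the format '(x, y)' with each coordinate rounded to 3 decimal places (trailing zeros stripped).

Executing turtle program step by step:
Start: pos=(0,0), heading=0, pen down
FD 3: (0,0) -> (3,0) [heading=0, draw]
LT 270: heading 0 -> 270
FD 8: (3,0) -> (3,-8) [heading=270, draw]
FD 9: (3,-8) -> (3,-17) [heading=270, draw]
FD 14: (3,-17) -> (3,-31) [heading=270, draw]
RT 90: heading 270 -> 180
Final: pos=(3,-31), heading=180, 4 segment(s) drawn
Waypoints (5 total):
(0, 0)
(3, 0)
(3, -8)
(3, -17)
(3, -31)

Answer: (0, 0)
(3, 0)
(3, -8)
(3, -17)
(3, -31)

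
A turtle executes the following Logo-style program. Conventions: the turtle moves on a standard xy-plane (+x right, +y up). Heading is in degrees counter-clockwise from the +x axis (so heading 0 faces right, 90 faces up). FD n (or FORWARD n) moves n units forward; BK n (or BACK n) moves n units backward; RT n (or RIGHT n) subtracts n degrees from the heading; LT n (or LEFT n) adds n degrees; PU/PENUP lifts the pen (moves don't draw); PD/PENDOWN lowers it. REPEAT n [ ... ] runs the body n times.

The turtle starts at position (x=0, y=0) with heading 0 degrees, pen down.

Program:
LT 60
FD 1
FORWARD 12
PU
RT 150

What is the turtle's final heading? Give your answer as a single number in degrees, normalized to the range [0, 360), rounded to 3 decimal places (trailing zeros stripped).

Answer: 270

Derivation:
Executing turtle program step by step:
Start: pos=(0,0), heading=0, pen down
LT 60: heading 0 -> 60
FD 1: (0,0) -> (0.5,0.866) [heading=60, draw]
FD 12: (0.5,0.866) -> (6.5,11.258) [heading=60, draw]
PU: pen up
RT 150: heading 60 -> 270
Final: pos=(6.5,11.258), heading=270, 2 segment(s) drawn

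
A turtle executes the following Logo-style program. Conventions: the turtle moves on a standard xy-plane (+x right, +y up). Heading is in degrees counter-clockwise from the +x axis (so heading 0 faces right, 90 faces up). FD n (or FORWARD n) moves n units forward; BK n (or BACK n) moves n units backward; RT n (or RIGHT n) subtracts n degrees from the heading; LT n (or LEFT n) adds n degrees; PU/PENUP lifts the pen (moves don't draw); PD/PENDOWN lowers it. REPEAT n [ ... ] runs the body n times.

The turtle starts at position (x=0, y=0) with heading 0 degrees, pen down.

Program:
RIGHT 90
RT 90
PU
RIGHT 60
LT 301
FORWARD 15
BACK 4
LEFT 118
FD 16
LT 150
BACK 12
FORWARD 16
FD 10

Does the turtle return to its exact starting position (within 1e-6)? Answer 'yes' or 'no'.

Answer: no

Derivation:
Executing turtle program step by step:
Start: pos=(0,0), heading=0, pen down
RT 90: heading 0 -> 270
RT 90: heading 270 -> 180
PU: pen up
RT 60: heading 180 -> 120
LT 301: heading 120 -> 61
FD 15: (0,0) -> (7.272,13.119) [heading=61, move]
BK 4: (7.272,13.119) -> (5.333,9.621) [heading=61, move]
LT 118: heading 61 -> 179
FD 16: (5.333,9.621) -> (-10.665,9.9) [heading=179, move]
LT 150: heading 179 -> 329
BK 12: (-10.665,9.9) -> (-20.951,16.081) [heading=329, move]
FD 16: (-20.951,16.081) -> (-7.236,7.84) [heading=329, move]
FD 10: (-7.236,7.84) -> (1.336,2.69) [heading=329, move]
Final: pos=(1.336,2.69), heading=329, 0 segment(s) drawn

Start position: (0, 0)
Final position: (1.336, 2.69)
Distance = 3.003; >= 1e-6 -> NOT closed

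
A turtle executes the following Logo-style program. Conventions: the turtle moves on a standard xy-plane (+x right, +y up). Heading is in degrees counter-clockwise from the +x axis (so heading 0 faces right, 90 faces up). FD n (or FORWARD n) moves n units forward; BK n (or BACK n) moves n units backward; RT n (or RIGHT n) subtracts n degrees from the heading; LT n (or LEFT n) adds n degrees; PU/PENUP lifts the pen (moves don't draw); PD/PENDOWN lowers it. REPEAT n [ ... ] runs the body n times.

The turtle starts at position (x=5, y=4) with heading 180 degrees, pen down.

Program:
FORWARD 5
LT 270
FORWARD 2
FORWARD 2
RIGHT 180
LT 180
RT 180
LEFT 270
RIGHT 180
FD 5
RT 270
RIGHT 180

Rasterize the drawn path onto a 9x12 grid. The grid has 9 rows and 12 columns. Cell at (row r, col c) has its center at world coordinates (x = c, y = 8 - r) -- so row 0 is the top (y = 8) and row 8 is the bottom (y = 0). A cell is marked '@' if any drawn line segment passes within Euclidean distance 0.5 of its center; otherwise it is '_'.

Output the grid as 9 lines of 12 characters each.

Segment 0: (5,4) -> (0,4)
Segment 1: (0,4) -> (0,6)
Segment 2: (0,6) -> (0,8)
Segment 3: (0,8) -> (5,8)

Answer: @@@@@@______
@___________
@___________
@___________
@@@@@@______
____________
____________
____________
____________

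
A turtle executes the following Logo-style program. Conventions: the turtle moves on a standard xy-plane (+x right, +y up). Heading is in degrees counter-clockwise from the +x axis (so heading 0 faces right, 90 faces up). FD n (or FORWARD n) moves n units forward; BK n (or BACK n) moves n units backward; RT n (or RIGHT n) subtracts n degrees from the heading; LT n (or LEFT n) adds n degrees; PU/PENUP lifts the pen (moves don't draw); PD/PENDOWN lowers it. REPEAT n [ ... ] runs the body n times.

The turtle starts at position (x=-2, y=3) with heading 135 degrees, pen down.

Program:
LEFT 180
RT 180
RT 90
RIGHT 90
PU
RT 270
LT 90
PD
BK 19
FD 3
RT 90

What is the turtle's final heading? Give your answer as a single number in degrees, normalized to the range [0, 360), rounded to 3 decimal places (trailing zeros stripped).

Executing turtle program step by step:
Start: pos=(-2,3), heading=135, pen down
LT 180: heading 135 -> 315
RT 180: heading 315 -> 135
RT 90: heading 135 -> 45
RT 90: heading 45 -> 315
PU: pen up
RT 270: heading 315 -> 45
LT 90: heading 45 -> 135
PD: pen down
BK 19: (-2,3) -> (11.435,-10.435) [heading=135, draw]
FD 3: (11.435,-10.435) -> (9.314,-8.314) [heading=135, draw]
RT 90: heading 135 -> 45
Final: pos=(9.314,-8.314), heading=45, 2 segment(s) drawn

Answer: 45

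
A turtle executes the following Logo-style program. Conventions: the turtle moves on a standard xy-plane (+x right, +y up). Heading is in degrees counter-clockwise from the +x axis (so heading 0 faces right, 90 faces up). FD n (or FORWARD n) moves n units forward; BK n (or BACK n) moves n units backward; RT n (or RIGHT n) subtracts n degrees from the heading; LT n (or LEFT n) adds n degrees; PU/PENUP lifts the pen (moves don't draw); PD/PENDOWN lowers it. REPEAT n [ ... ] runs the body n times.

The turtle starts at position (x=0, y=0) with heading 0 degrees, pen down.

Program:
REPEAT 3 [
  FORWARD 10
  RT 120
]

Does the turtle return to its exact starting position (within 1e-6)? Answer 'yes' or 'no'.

Answer: yes

Derivation:
Executing turtle program step by step:
Start: pos=(0,0), heading=0, pen down
REPEAT 3 [
  -- iteration 1/3 --
  FD 10: (0,0) -> (10,0) [heading=0, draw]
  RT 120: heading 0 -> 240
  -- iteration 2/3 --
  FD 10: (10,0) -> (5,-8.66) [heading=240, draw]
  RT 120: heading 240 -> 120
  -- iteration 3/3 --
  FD 10: (5,-8.66) -> (0,0) [heading=120, draw]
  RT 120: heading 120 -> 0
]
Final: pos=(0,0), heading=0, 3 segment(s) drawn

Start position: (0, 0)
Final position: (0, 0)
Distance = 0; < 1e-6 -> CLOSED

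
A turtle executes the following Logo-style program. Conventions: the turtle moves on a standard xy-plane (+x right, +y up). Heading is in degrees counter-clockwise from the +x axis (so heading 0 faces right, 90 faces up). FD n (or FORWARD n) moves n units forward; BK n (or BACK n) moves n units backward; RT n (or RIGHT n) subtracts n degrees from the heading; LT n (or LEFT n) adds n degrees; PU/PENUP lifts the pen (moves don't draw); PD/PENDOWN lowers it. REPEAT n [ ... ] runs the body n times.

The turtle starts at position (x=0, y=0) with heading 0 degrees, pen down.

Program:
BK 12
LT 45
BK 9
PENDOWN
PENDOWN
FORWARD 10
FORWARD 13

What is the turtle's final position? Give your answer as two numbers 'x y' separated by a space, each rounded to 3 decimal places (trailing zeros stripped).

Executing turtle program step by step:
Start: pos=(0,0), heading=0, pen down
BK 12: (0,0) -> (-12,0) [heading=0, draw]
LT 45: heading 0 -> 45
BK 9: (-12,0) -> (-18.364,-6.364) [heading=45, draw]
PD: pen down
PD: pen down
FD 10: (-18.364,-6.364) -> (-11.293,0.707) [heading=45, draw]
FD 13: (-11.293,0.707) -> (-2.101,9.899) [heading=45, draw]
Final: pos=(-2.101,9.899), heading=45, 4 segment(s) drawn

Answer: -2.101 9.899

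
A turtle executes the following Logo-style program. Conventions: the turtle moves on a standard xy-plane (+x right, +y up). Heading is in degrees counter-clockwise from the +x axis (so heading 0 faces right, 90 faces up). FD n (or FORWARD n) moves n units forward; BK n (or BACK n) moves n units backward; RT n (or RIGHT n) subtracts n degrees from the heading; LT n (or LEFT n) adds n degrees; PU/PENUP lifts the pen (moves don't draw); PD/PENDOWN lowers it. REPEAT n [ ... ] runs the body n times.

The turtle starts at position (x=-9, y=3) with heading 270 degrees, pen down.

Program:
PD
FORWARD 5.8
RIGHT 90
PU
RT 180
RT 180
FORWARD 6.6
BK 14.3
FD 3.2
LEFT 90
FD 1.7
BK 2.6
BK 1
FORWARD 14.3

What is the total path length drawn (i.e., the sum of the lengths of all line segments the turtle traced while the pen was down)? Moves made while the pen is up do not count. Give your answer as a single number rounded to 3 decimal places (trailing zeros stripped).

Answer: 5.8

Derivation:
Executing turtle program step by step:
Start: pos=(-9,3), heading=270, pen down
PD: pen down
FD 5.8: (-9,3) -> (-9,-2.8) [heading=270, draw]
RT 90: heading 270 -> 180
PU: pen up
RT 180: heading 180 -> 0
RT 180: heading 0 -> 180
FD 6.6: (-9,-2.8) -> (-15.6,-2.8) [heading=180, move]
BK 14.3: (-15.6,-2.8) -> (-1.3,-2.8) [heading=180, move]
FD 3.2: (-1.3,-2.8) -> (-4.5,-2.8) [heading=180, move]
LT 90: heading 180 -> 270
FD 1.7: (-4.5,-2.8) -> (-4.5,-4.5) [heading=270, move]
BK 2.6: (-4.5,-4.5) -> (-4.5,-1.9) [heading=270, move]
BK 1: (-4.5,-1.9) -> (-4.5,-0.9) [heading=270, move]
FD 14.3: (-4.5,-0.9) -> (-4.5,-15.2) [heading=270, move]
Final: pos=(-4.5,-15.2), heading=270, 1 segment(s) drawn

Segment lengths:
  seg 1: (-9,3) -> (-9,-2.8), length = 5.8
Total = 5.8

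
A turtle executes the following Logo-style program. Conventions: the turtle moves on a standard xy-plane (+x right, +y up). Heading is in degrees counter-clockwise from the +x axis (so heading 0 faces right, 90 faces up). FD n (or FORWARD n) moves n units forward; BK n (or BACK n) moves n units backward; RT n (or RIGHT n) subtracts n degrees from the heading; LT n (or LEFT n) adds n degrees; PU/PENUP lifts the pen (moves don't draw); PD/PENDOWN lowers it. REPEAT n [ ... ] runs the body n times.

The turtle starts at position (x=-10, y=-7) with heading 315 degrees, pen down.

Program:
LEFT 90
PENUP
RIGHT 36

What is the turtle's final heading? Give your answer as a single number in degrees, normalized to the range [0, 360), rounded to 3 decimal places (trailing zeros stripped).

Executing turtle program step by step:
Start: pos=(-10,-7), heading=315, pen down
LT 90: heading 315 -> 45
PU: pen up
RT 36: heading 45 -> 9
Final: pos=(-10,-7), heading=9, 0 segment(s) drawn

Answer: 9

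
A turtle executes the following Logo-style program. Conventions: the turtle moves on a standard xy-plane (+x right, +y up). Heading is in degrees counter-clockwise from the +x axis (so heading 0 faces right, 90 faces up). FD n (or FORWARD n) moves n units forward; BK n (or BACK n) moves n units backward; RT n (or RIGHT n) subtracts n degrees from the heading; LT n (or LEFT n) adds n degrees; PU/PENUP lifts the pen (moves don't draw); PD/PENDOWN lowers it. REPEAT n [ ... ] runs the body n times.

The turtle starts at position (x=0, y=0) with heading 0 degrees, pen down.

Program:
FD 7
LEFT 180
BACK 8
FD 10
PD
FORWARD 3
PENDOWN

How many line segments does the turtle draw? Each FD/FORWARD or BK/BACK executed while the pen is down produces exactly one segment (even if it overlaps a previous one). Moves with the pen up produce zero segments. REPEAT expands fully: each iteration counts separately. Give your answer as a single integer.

Executing turtle program step by step:
Start: pos=(0,0), heading=0, pen down
FD 7: (0,0) -> (7,0) [heading=0, draw]
LT 180: heading 0 -> 180
BK 8: (7,0) -> (15,0) [heading=180, draw]
FD 10: (15,0) -> (5,0) [heading=180, draw]
PD: pen down
FD 3: (5,0) -> (2,0) [heading=180, draw]
PD: pen down
Final: pos=(2,0), heading=180, 4 segment(s) drawn
Segments drawn: 4

Answer: 4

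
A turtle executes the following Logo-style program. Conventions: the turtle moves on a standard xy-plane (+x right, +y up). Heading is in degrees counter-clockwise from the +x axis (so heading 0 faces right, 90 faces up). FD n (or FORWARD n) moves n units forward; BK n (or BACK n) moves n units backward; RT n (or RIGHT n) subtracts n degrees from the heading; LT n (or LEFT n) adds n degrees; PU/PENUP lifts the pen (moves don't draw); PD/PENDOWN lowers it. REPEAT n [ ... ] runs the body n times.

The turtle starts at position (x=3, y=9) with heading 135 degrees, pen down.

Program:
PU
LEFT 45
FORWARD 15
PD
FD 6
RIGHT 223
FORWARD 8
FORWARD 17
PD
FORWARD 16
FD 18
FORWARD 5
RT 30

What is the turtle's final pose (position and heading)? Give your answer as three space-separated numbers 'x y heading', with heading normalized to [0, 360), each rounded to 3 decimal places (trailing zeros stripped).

Answer: 28.807 -34.648 287

Derivation:
Executing turtle program step by step:
Start: pos=(3,9), heading=135, pen down
PU: pen up
LT 45: heading 135 -> 180
FD 15: (3,9) -> (-12,9) [heading=180, move]
PD: pen down
FD 6: (-12,9) -> (-18,9) [heading=180, draw]
RT 223: heading 180 -> 317
FD 8: (-18,9) -> (-12.149,3.544) [heading=317, draw]
FD 17: (-12.149,3.544) -> (0.284,-8.05) [heading=317, draw]
PD: pen down
FD 16: (0.284,-8.05) -> (11.986,-18.962) [heading=317, draw]
FD 18: (11.986,-18.962) -> (25.15,-31.238) [heading=317, draw]
FD 5: (25.15,-31.238) -> (28.807,-34.648) [heading=317, draw]
RT 30: heading 317 -> 287
Final: pos=(28.807,-34.648), heading=287, 6 segment(s) drawn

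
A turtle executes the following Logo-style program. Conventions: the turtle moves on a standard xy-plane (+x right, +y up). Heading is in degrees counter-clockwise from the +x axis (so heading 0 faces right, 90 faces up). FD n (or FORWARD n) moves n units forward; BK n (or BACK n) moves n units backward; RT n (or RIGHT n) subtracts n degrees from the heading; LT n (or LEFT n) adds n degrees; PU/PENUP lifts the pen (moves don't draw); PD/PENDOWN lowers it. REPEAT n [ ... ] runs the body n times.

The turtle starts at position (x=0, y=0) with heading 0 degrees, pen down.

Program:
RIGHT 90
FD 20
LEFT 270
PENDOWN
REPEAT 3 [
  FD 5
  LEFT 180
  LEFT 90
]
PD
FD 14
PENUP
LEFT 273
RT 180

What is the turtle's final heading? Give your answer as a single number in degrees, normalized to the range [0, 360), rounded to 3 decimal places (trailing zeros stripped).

Executing turtle program step by step:
Start: pos=(0,0), heading=0, pen down
RT 90: heading 0 -> 270
FD 20: (0,0) -> (0,-20) [heading=270, draw]
LT 270: heading 270 -> 180
PD: pen down
REPEAT 3 [
  -- iteration 1/3 --
  FD 5: (0,-20) -> (-5,-20) [heading=180, draw]
  LT 180: heading 180 -> 0
  LT 90: heading 0 -> 90
  -- iteration 2/3 --
  FD 5: (-5,-20) -> (-5,-15) [heading=90, draw]
  LT 180: heading 90 -> 270
  LT 90: heading 270 -> 0
  -- iteration 3/3 --
  FD 5: (-5,-15) -> (0,-15) [heading=0, draw]
  LT 180: heading 0 -> 180
  LT 90: heading 180 -> 270
]
PD: pen down
FD 14: (0,-15) -> (0,-29) [heading=270, draw]
PU: pen up
LT 273: heading 270 -> 183
RT 180: heading 183 -> 3
Final: pos=(0,-29), heading=3, 5 segment(s) drawn

Answer: 3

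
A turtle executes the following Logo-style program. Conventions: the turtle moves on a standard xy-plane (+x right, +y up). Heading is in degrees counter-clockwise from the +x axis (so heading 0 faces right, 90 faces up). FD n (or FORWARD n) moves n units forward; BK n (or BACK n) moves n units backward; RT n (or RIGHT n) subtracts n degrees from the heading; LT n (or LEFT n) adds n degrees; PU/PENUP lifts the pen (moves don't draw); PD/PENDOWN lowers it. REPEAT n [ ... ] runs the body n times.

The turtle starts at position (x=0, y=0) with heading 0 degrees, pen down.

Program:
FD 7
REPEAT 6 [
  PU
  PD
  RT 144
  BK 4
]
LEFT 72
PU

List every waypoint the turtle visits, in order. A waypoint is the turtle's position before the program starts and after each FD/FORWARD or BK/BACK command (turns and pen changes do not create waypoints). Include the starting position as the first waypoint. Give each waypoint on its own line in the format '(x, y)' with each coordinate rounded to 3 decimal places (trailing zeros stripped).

Answer: (0, 0)
(7, 0)
(10.236, 2.351)
(9, -1.453)
(7.764, 2.351)
(11, 0)
(7, 0)
(10.236, 2.351)

Derivation:
Executing turtle program step by step:
Start: pos=(0,0), heading=0, pen down
FD 7: (0,0) -> (7,0) [heading=0, draw]
REPEAT 6 [
  -- iteration 1/6 --
  PU: pen up
  PD: pen down
  RT 144: heading 0 -> 216
  BK 4: (7,0) -> (10.236,2.351) [heading=216, draw]
  -- iteration 2/6 --
  PU: pen up
  PD: pen down
  RT 144: heading 216 -> 72
  BK 4: (10.236,2.351) -> (9,-1.453) [heading=72, draw]
  -- iteration 3/6 --
  PU: pen up
  PD: pen down
  RT 144: heading 72 -> 288
  BK 4: (9,-1.453) -> (7.764,2.351) [heading=288, draw]
  -- iteration 4/6 --
  PU: pen up
  PD: pen down
  RT 144: heading 288 -> 144
  BK 4: (7.764,2.351) -> (11,0) [heading=144, draw]
  -- iteration 5/6 --
  PU: pen up
  PD: pen down
  RT 144: heading 144 -> 0
  BK 4: (11,0) -> (7,0) [heading=0, draw]
  -- iteration 6/6 --
  PU: pen up
  PD: pen down
  RT 144: heading 0 -> 216
  BK 4: (7,0) -> (10.236,2.351) [heading=216, draw]
]
LT 72: heading 216 -> 288
PU: pen up
Final: pos=(10.236,2.351), heading=288, 7 segment(s) drawn
Waypoints (8 total):
(0, 0)
(7, 0)
(10.236, 2.351)
(9, -1.453)
(7.764, 2.351)
(11, 0)
(7, 0)
(10.236, 2.351)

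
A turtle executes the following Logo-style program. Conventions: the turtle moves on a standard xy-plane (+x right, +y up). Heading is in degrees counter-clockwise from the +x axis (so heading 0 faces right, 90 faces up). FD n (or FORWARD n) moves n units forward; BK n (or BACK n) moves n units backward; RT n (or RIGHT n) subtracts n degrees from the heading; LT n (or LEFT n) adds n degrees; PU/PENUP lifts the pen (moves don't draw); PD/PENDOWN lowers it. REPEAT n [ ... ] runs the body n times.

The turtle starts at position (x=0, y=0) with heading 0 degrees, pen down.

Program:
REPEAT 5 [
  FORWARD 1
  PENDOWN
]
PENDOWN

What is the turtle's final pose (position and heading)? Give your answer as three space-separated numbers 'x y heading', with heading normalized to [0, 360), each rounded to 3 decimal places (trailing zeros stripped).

Executing turtle program step by step:
Start: pos=(0,0), heading=0, pen down
REPEAT 5 [
  -- iteration 1/5 --
  FD 1: (0,0) -> (1,0) [heading=0, draw]
  PD: pen down
  -- iteration 2/5 --
  FD 1: (1,0) -> (2,0) [heading=0, draw]
  PD: pen down
  -- iteration 3/5 --
  FD 1: (2,0) -> (3,0) [heading=0, draw]
  PD: pen down
  -- iteration 4/5 --
  FD 1: (3,0) -> (4,0) [heading=0, draw]
  PD: pen down
  -- iteration 5/5 --
  FD 1: (4,0) -> (5,0) [heading=0, draw]
  PD: pen down
]
PD: pen down
Final: pos=(5,0), heading=0, 5 segment(s) drawn

Answer: 5 0 0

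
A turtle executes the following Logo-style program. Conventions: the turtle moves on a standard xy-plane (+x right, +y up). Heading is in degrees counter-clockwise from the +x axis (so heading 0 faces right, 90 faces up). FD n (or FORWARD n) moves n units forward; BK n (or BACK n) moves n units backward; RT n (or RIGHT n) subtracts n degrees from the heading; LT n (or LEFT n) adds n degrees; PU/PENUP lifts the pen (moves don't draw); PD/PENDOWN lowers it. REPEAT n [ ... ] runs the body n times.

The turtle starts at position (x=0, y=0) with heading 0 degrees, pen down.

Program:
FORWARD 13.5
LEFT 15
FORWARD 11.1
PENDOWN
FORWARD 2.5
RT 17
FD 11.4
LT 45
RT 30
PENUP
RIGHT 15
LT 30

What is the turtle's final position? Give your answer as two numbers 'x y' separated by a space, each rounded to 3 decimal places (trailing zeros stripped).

Answer: 38.03 3.122

Derivation:
Executing turtle program step by step:
Start: pos=(0,0), heading=0, pen down
FD 13.5: (0,0) -> (13.5,0) [heading=0, draw]
LT 15: heading 0 -> 15
FD 11.1: (13.5,0) -> (24.222,2.873) [heading=15, draw]
PD: pen down
FD 2.5: (24.222,2.873) -> (26.637,3.52) [heading=15, draw]
RT 17: heading 15 -> 358
FD 11.4: (26.637,3.52) -> (38.03,3.122) [heading=358, draw]
LT 45: heading 358 -> 43
RT 30: heading 43 -> 13
PU: pen up
RT 15: heading 13 -> 358
LT 30: heading 358 -> 28
Final: pos=(38.03,3.122), heading=28, 4 segment(s) drawn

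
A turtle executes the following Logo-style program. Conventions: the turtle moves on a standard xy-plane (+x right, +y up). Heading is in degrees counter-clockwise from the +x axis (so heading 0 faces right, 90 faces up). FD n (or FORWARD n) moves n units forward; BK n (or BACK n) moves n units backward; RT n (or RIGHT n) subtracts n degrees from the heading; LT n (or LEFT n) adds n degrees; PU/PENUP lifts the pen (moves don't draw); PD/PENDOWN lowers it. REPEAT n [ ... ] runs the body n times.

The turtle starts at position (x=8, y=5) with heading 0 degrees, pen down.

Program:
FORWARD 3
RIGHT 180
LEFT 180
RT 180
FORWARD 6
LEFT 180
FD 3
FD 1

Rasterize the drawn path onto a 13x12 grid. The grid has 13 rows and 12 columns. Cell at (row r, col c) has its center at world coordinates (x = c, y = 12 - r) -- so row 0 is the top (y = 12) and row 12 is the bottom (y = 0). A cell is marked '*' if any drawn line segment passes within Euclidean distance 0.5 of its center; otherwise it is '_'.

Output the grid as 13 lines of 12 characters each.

Answer: ____________
____________
____________
____________
____________
____________
____________
_____*******
____________
____________
____________
____________
____________

Derivation:
Segment 0: (8,5) -> (11,5)
Segment 1: (11,5) -> (5,5)
Segment 2: (5,5) -> (8,5)
Segment 3: (8,5) -> (9,5)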